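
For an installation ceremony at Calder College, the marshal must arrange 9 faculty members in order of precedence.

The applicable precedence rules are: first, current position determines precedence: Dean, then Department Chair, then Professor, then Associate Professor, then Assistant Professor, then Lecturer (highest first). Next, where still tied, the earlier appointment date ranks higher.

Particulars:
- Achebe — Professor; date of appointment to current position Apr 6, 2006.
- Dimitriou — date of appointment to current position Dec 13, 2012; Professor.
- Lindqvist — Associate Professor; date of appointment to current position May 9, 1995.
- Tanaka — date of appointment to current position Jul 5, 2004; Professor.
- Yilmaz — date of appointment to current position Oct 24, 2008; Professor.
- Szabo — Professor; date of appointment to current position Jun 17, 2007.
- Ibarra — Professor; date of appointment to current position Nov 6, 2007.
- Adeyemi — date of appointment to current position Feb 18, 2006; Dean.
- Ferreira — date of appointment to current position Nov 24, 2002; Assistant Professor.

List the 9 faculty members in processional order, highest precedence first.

By current position: Adeyemi (Dean); then Tanaka, Achebe, Szabo, Ibarra, Yilmaz and Dimitriou (Professor); then Lindqvist (Associate Professor); then Ferreira (Assistant Professor).
Among Tanaka, Achebe, Szabo, Ibarra, Yilmaz and Dimitriou, by date of appointment to current position (earlier first): Tanaka (Jul 5, 2004) before Achebe (Apr 6, 2006) before Szabo (Jun 17, 2007) before Ibarra (Nov 6, 2007) before Yilmaz (Oct 24, 2008) before Dimitriou (Dec 13, 2012).
Full order: Adeyemi, Tanaka, Achebe, Szabo, Ibarra, Yilmaz, Dimitriou, Lindqvist, Ferreira.

Adeyemi, Tanaka, Achebe, Szabo, Ibarra, Yilmaz, Dimitriou, Lindqvist, Ferreira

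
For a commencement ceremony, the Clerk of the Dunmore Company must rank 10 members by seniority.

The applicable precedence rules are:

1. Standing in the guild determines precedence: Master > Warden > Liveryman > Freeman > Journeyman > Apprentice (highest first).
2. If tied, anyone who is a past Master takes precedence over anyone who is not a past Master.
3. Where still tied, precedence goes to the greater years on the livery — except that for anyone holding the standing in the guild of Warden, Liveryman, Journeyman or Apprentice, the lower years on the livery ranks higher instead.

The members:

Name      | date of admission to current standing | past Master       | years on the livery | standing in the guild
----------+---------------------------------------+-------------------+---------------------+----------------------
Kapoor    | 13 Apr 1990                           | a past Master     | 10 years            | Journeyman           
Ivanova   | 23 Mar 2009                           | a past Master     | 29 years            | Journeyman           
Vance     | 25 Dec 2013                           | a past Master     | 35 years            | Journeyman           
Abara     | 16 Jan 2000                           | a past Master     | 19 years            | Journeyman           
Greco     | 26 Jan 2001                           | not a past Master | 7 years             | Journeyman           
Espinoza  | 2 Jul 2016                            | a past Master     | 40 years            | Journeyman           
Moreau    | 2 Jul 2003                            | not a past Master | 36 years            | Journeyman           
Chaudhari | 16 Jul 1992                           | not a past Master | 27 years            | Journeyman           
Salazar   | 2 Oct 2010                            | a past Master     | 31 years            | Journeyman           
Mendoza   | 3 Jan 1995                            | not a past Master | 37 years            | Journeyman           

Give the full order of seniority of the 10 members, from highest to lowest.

By standing in the guild: Kapoor, Abara, Ivanova, Salazar, Vance, Espinoza, Greco, Chaudhari, Moreau and Mendoza (Journeyman).
Among Kapoor, Abara, Ivanova, Salazar, Vance, Espinoza, Greco, Chaudhari, Moreau and Mendoza, a past Master before not a past Master: Kapoor, Abara, Ivanova, Salazar, Vance and Espinoza (a past Master) before Greco, Chaudhari, Moreau and Mendoza (not a past Master).
Among Kapoor, Abara, Ivanova, Salazar, Vance and Espinoza, by years on the livery (lower first) (reversed rule for this group): Kapoor (10 years) before Abara (19 years) before Ivanova (29 years) before Salazar (31 years) before Vance (35 years) before Espinoza (40 years).
Among Greco, Chaudhari, Moreau and Mendoza, by years on the livery (lower first) (reversed rule for this group): Greco (7 years) before Chaudhari (27 years) before Moreau (36 years) before Mendoza (37 years).
Full order: Kapoor, Abara, Ivanova, Salazar, Vance, Espinoza, Greco, Chaudhari, Moreau, Mendoza.

Kapoor, Abara, Ivanova, Salazar, Vance, Espinoza, Greco, Chaudhari, Moreau, Mendoza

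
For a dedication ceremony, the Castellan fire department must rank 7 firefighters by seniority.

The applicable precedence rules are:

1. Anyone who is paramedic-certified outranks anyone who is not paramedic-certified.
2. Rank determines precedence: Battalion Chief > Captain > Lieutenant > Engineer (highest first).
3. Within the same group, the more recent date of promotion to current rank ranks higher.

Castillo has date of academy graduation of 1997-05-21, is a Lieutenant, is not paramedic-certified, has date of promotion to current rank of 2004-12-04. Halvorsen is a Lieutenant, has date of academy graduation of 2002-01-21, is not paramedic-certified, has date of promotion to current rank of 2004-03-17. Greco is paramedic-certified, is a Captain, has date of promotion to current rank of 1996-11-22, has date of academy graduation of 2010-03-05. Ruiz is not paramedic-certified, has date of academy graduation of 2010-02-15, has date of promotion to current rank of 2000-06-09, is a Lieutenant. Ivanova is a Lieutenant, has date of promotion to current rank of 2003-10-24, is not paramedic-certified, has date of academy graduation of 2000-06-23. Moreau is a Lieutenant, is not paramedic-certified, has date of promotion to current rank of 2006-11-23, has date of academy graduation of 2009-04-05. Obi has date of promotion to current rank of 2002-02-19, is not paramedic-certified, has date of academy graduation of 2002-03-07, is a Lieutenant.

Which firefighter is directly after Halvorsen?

By the first rule: Greco (paramedic-certified); then Moreau, Castillo, Halvorsen, Ivanova, Obi and Ruiz (each not paramedic-certified).
Moreau, Castillo, Halvorsen, Ivanova, Obi and Ruiz are each Lieutenant, so the next rule applies.
Among Moreau, Castillo, Halvorsen, Ivanova, Obi and Ruiz, by date of promotion to current rank (later first): Moreau (2006-11-23) before Castillo (2004-12-04) before Halvorsen (2004-03-17) before Ivanova (2003-10-24) before Obi (2002-02-19) before Ruiz (2000-06-09).
Order: Greco, Moreau, Castillo, Halvorsen, Ivanova, Obi, Ruiz.

Ivanova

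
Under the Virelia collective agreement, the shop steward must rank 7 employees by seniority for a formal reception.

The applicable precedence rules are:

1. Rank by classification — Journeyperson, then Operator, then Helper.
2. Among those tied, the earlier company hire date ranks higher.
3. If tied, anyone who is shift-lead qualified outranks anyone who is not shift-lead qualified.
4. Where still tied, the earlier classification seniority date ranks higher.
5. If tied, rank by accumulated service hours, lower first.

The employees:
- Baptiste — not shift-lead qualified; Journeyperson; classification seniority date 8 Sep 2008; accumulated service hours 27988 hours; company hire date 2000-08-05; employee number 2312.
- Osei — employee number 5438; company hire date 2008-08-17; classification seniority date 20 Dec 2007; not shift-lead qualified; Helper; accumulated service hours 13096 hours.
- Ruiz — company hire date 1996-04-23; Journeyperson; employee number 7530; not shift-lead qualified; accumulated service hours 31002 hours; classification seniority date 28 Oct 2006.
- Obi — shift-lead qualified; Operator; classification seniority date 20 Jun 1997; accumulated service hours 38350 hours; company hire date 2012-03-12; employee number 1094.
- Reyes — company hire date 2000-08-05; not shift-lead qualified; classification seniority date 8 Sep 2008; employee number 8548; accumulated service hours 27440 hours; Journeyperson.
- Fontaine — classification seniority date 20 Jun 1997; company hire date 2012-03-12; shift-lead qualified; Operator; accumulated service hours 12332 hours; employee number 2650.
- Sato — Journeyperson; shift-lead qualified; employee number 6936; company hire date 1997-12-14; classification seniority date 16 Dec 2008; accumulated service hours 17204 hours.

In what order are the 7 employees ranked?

Ruiz, Sato, Reyes, Baptiste, Fontaine, Obi, Osei

By classification: Ruiz, Sato, Reyes and Baptiste (Journeyperson); then Fontaine and Obi (Operator); then Osei (Helper).
Among Ruiz, Sato, Reyes and Baptiste, by company hire date (earlier first): Ruiz (1996-04-23) before Sato (1997-12-14) before Reyes and Baptiste (2000-08-05).
Reyes and Baptiste are each not shift-lead qualified, so the next rule applies.
Reyes and Baptiste both have classification seniority date 8 Sep 2008, so the next rule applies.
Among Reyes and Baptiste, by accumulated service hours (lower first): Reyes (27440 hours) before Baptiste (27988 hours).
Fontaine and Obi both have company hire date 2012-03-12, so the next rule applies.
Fontaine and Obi are each shift-lead qualified, so the next rule applies.
Fontaine and Obi both have classification seniority date 20 Jun 1997, so the next rule applies.
Among Fontaine and Obi, by accumulated service hours (lower first): Fontaine (12332 hours) before Obi (38350 hours).
Full order: Ruiz, Sato, Reyes, Baptiste, Fontaine, Obi, Osei.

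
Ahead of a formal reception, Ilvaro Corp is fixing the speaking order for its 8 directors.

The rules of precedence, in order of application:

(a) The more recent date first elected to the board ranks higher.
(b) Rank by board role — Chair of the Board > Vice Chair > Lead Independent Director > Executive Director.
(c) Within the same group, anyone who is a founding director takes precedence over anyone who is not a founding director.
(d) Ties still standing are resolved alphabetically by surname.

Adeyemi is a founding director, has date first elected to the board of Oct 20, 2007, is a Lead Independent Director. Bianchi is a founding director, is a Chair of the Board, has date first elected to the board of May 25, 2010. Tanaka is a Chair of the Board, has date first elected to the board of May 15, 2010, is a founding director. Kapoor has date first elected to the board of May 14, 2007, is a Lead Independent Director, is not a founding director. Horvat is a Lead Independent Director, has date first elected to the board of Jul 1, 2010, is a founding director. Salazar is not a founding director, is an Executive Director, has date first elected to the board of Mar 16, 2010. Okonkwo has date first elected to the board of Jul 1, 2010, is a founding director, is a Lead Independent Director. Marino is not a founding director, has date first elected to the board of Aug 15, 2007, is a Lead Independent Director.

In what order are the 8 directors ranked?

By date first elected to the board (later first): Horvat and Okonkwo (both Jul 1, 2010); then Bianchi (May 25, 2010); then Tanaka (May 15, 2010); then Salazar (Mar 16, 2010); then Adeyemi (Oct 20, 2007); then Marino (Aug 15, 2007); then Kapoor (May 14, 2007).
Horvat and Okonkwo are each Lead Independent Director, so the next rule applies.
Horvat and Okonkwo are each a founding director, so the next rule applies.
Among Horvat and Okonkwo, alphabetically by surname: Horvat before Okonkwo.
Full order: Horvat, Okonkwo, Bianchi, Tanaka, Salazar, Adeyemi, Marino, Kapoor.

Horvat, Okonkwo, Bianchi, Tanaka, Salazar, Adeyemi, Marino, Kapoor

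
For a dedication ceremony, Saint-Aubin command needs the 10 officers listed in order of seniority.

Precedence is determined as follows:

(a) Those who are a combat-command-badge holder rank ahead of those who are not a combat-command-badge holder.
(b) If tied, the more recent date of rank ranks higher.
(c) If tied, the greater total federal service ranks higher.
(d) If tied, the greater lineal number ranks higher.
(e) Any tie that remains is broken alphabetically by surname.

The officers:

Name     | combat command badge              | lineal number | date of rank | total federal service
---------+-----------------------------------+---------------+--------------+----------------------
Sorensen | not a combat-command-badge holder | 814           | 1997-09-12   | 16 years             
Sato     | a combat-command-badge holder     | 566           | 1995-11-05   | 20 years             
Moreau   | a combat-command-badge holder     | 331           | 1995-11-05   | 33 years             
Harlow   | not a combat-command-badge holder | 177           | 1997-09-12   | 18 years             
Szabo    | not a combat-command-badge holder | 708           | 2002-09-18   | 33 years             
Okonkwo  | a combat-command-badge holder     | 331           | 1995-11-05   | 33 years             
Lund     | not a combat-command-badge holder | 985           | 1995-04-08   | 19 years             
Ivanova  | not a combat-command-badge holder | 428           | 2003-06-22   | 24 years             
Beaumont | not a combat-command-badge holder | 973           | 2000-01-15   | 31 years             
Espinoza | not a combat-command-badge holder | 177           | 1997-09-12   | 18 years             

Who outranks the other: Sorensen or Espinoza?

By the first rule: Moreau, Okonkwo and Sato (each a combat-command-badge holder); then Ivanova, Szabo, Beaumont, Espinoza, Harlow, Sorensen and Lund (each not a combat-command-badge holder).
Moreau, Okonkwo and Sato all have date of rank 1995-11-05, so the next rule applies.
Among Moreau, Okonkwo and Sato, by total federal service (higher first): Moreau and Okonkwo (33 years) before Sato (20 years).
Moreau and Okonkwo both have lineal number 331, so the next rule applies.
Among Moreau and Okonkwo, alphabetically by surname: Moreau before Okonkwo.
Among Ivanova, Szabo, Beaumont, Espinoza, Harlow, Sorensen and Lund, by date of rank (later first): Ivanova (2003-06-22) before Szabo (2002-09-18) before Beaumont (2000-01-15) before Espinoza, Harlow and Sorensen (1997-09-12) before Lund (1995-04-08).
Among Espinoza, Harlow and Sorensen, by total federal service (higher first): Espinoza and Harlow (18 years) before Sorensen (16 years).
Espinoza and Harlow both have lineal number 177, so the next rule applies.
Among Espinoza and Harlow, alphabetically by surname: Espinoza before Harlow.
So Espinoza takes precedence.

Espinoza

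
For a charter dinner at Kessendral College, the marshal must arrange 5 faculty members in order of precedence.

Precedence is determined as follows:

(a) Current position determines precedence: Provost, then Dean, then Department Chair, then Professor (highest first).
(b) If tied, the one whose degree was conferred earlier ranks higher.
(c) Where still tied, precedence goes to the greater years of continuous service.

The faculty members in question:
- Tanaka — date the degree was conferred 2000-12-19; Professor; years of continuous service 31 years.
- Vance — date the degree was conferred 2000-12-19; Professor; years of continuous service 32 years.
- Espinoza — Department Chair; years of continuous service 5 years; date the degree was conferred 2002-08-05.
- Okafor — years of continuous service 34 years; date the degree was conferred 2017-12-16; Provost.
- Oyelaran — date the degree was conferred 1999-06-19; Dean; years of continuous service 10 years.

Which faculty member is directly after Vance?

Tanaka

By current position: Okafor (Provost); then Oyelaran (Dean); then Espinoza (Department Chair); then Vance and Tanaka (Professor).
Vance and Tanaka both have date the degree was conferred 2000-12-19, so the next rule applies.
Among Vance and Tanaka, by years of continuous service (higher first): Vance (32 years) before Tanaka (31 years).
Order: Okafor, Oyelaran, Espinoza, Vance, Tanaka.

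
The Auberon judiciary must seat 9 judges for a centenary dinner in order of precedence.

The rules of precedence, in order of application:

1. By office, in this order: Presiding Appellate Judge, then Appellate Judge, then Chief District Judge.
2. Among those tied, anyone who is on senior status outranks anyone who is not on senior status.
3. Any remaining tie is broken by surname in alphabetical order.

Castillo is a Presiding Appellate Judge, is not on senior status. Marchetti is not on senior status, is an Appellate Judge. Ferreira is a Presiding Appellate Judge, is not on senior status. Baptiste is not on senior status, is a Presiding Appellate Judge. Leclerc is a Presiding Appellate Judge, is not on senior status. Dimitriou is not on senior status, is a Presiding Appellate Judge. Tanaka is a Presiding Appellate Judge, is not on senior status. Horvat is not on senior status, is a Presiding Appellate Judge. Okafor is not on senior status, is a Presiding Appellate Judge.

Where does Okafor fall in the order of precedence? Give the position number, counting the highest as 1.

7

By office: Baptiste, Castillo, Dimitriou, Ferreira, Horvat, Leclerc, Okafor and Tanaka (Presiding Appellate Judge); then Marchetti (Appellate Judge).
Baptiste, Castillo, Dimitriou, Ferreira, Horvat, Leclerc, Okafor and Tanaka are each not on senior status, so the next rule applies.
Among Baptiste, Castillo, Dimitriou, Ferreira, Horvat, Leclerc, Okafor and Tanaka, alphabetically by surname: Baptiste before Castillo before Dimitriou before Ferreira before Horvat before Leclerc before Okafor before Tanaka.
Order: Baptiste, Castillo, Dimitriou, Ferreira, Horvat, Leclerc, Okafor, Tanaka, Marchetti. So position 7.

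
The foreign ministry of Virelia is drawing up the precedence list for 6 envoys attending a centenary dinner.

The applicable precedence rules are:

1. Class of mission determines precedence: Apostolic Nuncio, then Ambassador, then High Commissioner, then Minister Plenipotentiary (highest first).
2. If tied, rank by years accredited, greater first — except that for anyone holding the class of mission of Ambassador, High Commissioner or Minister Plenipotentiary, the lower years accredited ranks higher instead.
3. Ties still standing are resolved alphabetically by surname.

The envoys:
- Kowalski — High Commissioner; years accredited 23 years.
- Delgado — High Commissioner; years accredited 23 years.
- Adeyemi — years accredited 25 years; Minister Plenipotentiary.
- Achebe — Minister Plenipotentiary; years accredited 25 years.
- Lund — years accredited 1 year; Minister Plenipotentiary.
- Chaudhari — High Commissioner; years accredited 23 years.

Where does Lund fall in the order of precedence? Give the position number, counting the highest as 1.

4

By class of mission: Chaudhari, Delgado and Kowalski (High Commissioner); then Lund, Achebe and Adeyemi (Minister Plenipotentiary).
Chaudhari, Delgado and Kowalski all have years accredited 23 years, so the next rule applies.
Among Chaudhari, Delgado and Kowalski, alphabetically by surname: Chaudhari before Delgado before Kowalski.
Among Lund, Achebe and Adeyemi, by years accredited (lower first) (reversed rule for this group): Lund (1 year) before Achebe and Adeyemi (25 years).
Among Achebe and Adeyemi, alphabetically by surname: Achebe before Adeyemi.
Order: Chaudhari, Delgado, Kowalski, Lund, Achebe, Adeyemi. So position 4.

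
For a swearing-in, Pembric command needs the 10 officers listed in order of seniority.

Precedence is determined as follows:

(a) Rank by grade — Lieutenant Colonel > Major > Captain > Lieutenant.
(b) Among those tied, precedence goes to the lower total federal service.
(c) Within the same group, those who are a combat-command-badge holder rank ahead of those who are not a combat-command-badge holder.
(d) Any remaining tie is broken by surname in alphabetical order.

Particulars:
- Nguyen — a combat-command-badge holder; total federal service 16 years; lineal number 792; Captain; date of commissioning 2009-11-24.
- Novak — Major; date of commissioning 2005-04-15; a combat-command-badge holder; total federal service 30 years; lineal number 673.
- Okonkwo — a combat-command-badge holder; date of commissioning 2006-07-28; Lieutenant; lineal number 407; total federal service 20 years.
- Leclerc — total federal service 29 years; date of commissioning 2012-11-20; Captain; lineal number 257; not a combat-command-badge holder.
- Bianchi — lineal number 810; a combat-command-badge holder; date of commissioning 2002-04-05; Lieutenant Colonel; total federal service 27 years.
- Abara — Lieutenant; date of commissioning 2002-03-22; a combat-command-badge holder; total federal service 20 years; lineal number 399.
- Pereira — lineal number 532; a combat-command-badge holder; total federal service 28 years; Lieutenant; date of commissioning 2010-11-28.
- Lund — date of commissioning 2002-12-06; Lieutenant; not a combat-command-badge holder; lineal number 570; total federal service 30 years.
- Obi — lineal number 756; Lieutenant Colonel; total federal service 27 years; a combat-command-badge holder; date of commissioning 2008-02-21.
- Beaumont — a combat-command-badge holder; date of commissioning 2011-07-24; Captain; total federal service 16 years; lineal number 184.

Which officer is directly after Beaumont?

By grade: Bianchi and Obi (Lieutenant Colonel); then Novak (Major); then Beaumont, Nguyen and Leclerc (Captain); then Abara, Okonkwo, Pereira and Lund (Lieutenant).
Bianchi and Obi both have total federal service 27 years, so the next rule applies.
Bianchi and Obi are each a combat-command-badge holder, so the next rule applies.
Among Bianchi and Obi, alphabetically by surname: Bianchi before Obi.
Among Beaumont, Nguyen and Leclerc, by total federal service (lower first): Beaumont and Nguyen (16 years) before Leclerc (29 years).
Beaumont and Nguyen are each a combat-command-badge holder, so the next rule applies.
Among Beaumont and Nguyen, alphabetically by surname: Beaumont before Nguyen.
Among Abara, Okonkwo, Pereira and Lund, by total federal service (lower first): Abara and Okonkwo (20 years) before Pereira (28 years) before Lund (30 years).
Abara and Okonkwo are each a combat-command-badge holder, so the next rule applies.
Among Abara and Okonkwo, alphabetically by surname: Abara before Okonkwo.
Order: Bianchi, Obi, Novak, Beaumont, Nguyen, Leclerc, Abara, Okonkwo, Pereira, Lund.

Nguyen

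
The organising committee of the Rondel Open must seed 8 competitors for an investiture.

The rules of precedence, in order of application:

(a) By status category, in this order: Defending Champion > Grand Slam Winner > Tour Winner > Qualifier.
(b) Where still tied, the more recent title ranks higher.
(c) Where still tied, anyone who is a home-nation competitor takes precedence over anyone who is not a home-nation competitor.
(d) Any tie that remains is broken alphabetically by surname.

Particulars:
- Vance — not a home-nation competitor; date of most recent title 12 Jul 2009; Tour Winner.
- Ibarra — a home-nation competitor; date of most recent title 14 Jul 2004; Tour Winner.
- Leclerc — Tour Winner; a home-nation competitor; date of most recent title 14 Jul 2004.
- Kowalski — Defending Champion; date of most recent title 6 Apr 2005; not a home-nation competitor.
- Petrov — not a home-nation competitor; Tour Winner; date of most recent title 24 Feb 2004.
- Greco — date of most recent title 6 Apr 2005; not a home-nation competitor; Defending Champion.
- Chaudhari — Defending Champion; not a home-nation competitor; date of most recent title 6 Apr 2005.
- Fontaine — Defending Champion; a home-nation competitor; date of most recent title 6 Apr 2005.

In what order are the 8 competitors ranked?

Fontaine, Chaudhari, Greco, Kowalski, Vance, Ibarra, Leclerc, Petrov

By status category: Fontaine, Chaudhari, Greco and Kowalski (Defending Champion); then Vance, Ibarra, Leclerc and Petrov (Tour Winner).
Fontaine, Chaudhari, Greco and Kowalski all have date of most recent title 6 Apr 2005, so the next rule applies.
Among Fontaine, Chaudhari, Greco and Kowalski, a home-nation competitor before not a home-nation competitor: Fontaine (a home-nation competitor) before Chaudhari, Greco and Kowalski (not a home-nation competitor).
Among Chaudhari, Greco and Kowalski, alphabetically by surname: Chaudhari before Greco before Kowalski.
Among Vance, Ibarra, Leclerc and Petrov, by date of most recent title (later first): Vance (12 Jul 2009) before Ibarra and Leclerc (14 Jul 2004) before Petrov (24 Feb 2004).
Ibarra and Leclerc are each a home-nation competitor, so the next rule applies.
Among Ibarra and Leclerc, alphabetically by surname: Ibarra before Leclerc.
Full order: Fontaine, Chaudhari, Greco, Kowalski, Vance, Ibarra, Leclerc, Petrov.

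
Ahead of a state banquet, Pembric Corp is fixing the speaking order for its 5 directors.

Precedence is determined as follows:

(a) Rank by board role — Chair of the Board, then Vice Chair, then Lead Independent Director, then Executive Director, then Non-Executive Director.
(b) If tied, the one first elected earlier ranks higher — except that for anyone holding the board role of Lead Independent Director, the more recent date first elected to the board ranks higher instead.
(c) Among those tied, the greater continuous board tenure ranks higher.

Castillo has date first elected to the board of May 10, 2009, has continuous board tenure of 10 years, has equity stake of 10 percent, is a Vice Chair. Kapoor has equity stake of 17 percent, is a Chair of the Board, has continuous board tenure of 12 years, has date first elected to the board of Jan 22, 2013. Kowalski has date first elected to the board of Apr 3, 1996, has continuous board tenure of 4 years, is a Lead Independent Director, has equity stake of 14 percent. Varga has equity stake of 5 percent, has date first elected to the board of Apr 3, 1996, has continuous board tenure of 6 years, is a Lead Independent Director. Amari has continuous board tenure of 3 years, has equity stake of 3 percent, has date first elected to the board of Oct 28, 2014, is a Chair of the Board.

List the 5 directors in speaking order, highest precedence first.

Kapoor, Amari, Castillo, Varga, Kowalski

By board role: Kapoor and Amari (Chair of the Board); then Castillo (Vice Chair); then Varga and Kowalski (Lead Independent Director).
Among Kapoor and Amari, by date first elected to the board (earlier first): Kapoor (Jan 22, 2013) before Amari (Oct 28, 2014).
Varga and Kowalski both have date first elected to the board Apr 3, 1996, so the next rule applies.
Among Varga and Kowalski, by continuous board tenure (higher first): Varga (6 years) before Kowalski (4 years).
Full order: Kapoor, Amari, Castillo, Varga, Kowalski.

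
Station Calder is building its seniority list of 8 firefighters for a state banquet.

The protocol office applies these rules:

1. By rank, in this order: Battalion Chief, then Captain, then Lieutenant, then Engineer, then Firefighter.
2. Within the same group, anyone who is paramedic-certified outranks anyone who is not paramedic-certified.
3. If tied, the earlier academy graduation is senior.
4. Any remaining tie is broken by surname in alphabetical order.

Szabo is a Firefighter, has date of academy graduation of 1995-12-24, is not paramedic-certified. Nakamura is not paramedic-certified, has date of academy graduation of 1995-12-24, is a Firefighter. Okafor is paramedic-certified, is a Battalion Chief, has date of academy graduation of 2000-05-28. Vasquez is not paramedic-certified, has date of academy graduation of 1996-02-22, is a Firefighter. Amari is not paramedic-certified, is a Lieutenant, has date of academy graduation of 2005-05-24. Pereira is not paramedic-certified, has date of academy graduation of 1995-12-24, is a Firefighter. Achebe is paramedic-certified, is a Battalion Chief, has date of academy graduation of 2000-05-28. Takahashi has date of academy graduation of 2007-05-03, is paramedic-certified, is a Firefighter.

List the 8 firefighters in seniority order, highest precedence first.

Achebe, Okafor, Amari, Takahashi, Nakamura, Pereira, Szabo, Vasquez

By rank: Achebe and Okafor (Battalion Chief); then Amari (Lieutenant); then Takahashi, Nakamura, Pereira, Szabo and Vasquez (Firefighter).
Achebe and Okafor are each paramedic-certified, so the next rule applies.
Achebe and Okafor both have date of academy graduation 2000-05-28, so the next rule applies.
Among Achebe and Okafor, alphabetically by surname: Achebe before Okafor.
Among Takahashi, Nakamura, Pereira, Szabo and Vasquez, paramedic-certified before not paramedic-certified: Takahashi (paramedic-certified) before Nakamura, Pereira, Szabo and Vasquez (not paramedic-certified).
Among Nakamura, Pereira, Szabo and Vasquez, by date of academy graduation (earlier first): Nakamura, Pereira and Szabo (1995-12-24) before Vasquez (1996-02-22).
Among Nakamura, Pereira and Szabo, alphabetically by surname: Nakamura before Pereira before Szabo.
Full order: Achebe, Okafor, Amari, Takahashi, Nakamura, Pereira, Szabo, Vasquez.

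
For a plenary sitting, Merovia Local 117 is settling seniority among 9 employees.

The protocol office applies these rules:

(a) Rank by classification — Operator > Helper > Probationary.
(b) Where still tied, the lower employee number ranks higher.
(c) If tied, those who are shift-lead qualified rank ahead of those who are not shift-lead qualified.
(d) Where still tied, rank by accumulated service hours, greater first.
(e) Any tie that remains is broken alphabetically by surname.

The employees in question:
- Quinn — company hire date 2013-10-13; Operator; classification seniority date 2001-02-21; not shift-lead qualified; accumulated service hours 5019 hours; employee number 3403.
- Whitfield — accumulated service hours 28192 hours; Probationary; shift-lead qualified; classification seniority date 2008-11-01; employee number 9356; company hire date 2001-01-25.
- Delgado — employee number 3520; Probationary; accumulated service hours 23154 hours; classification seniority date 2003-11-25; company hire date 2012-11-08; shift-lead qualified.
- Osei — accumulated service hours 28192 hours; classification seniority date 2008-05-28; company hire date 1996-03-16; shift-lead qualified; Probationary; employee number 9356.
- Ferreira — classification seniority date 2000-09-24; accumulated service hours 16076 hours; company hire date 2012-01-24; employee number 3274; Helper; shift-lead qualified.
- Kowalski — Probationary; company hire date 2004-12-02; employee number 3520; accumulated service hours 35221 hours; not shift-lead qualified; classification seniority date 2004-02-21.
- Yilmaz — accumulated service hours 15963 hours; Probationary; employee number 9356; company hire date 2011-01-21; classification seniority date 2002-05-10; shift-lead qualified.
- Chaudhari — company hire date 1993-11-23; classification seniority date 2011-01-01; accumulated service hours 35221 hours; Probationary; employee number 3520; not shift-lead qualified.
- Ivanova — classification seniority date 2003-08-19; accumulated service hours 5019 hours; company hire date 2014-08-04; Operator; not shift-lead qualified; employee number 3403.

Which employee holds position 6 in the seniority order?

By classification: Ivanova and Quinn (Operator); then Ferreira (Helper); then Delgado, Chaudhari, Kowalski, Osei, Whitfield and Yilmaz (Probationary).
Ivanova and Quinn both have employee number 3403, so the next rule applies.
Ivanova and Quinn are each not shift-lead qualified, so the next rule applies.
Ivanova and Quinn both have accumulated service hours 5019 hours, so the next rule applies.
Among Ivanova and Quinn, alphabetically by surname: Ivanova before Quinn.
Among Delgado, Chaudhari, Kowalski, Osei, Whitfield and Yilmaz, by employee number (lower first): Delgado, Chaudhari and Kowalski (3520) before Osei, Whitfield and Yilmaz (9356).
Among Delgado, Chaudhari and Kowalski, shift-lead qualified before not shift-lead qualified: Delgado (shift-lead qualified) before Chaudhari and Kowalski (not shift-lead qualified).
Chaudhari and Kowalski both have accumulated service hours 35221 hours, so the next rule applies.
Among Chaudhari and Kowalski, alphabetically by surname: Chaudhari before Kowalski.
Osei, Whitfield and Yilmaz are each shift-lead qualified, so the next rule applies.
Among Osei, Whitfield and Yilmaz, by accumulated service hours (higher first): Osei and Whitfield (28192 hours) before Yilmaz (15963 hours).
Among Osei and Whitfield, alphabetically by surname: Osei before Whitfield.
Order: Ivanova, Quinn, Ferreira, Delgado, Chaudhari, Kowalski, Osei, Whitfield, Yilmaz.

Kowalski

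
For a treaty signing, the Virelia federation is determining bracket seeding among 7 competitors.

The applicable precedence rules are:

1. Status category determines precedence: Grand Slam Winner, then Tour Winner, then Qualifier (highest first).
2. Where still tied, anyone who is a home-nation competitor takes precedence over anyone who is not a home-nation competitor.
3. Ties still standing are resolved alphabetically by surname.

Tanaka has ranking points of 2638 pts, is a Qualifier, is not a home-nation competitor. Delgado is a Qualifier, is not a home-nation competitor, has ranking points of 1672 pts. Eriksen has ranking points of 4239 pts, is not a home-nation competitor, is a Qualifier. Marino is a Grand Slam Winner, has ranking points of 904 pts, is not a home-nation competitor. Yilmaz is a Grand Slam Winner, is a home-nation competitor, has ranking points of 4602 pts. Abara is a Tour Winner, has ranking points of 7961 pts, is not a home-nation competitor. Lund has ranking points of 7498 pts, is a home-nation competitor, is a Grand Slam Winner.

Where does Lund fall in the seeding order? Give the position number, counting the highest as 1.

By status category: Lund, Yilmaz and Marino (Grand Slam Winner); then Abara (Tour Winner); then Delgado, Eriksen and Tanaka (Qualifier).
Among Lund, Yilmaz and Marino, a home-nation competitor before not a home-nation competitor: Lund and Yilmaz (a home-nation competitor) before Marino (not a home-nation competitor).
Among Lund and Yilmaz, alphabetically by surname: Lund before Yilmaz.
Delgado, Eriksen and Tanaka are each not a home-nation competitor, so the next rule applies.
Among Delgado, Eriksen and Tanaka, alphabetically by surname: Delgado before Eriksen before Tanaka.
Order: Lund, Yilmaz, Marino, Abara, Delgado, Eriksen, Tanaka. So position 1.

1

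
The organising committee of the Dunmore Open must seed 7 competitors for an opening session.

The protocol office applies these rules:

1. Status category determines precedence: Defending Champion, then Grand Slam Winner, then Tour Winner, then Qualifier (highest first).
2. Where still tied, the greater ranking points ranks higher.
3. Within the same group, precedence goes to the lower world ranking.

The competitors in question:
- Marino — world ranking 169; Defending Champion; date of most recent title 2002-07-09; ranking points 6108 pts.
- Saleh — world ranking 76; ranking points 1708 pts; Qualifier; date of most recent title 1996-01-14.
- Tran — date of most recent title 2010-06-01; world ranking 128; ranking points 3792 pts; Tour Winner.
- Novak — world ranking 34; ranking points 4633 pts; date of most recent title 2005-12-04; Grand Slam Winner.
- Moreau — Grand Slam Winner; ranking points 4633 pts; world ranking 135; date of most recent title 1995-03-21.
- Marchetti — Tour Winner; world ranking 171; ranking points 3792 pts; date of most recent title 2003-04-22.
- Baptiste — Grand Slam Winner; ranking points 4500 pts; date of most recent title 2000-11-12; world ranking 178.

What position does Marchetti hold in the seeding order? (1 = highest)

6

By status category: Marino (Defending Champion); then Novak, Moreau and Baptiste (Grand Slam Winner); then Tran and Marchetti (Tour Winner); then Saleh (Qualifier).
Among Novak, Moreau and Baptiste, by ranking points (higher first): Novak and Moreau (4633 pts) before Baptiste (4500 pts).
Among Novak and Moreau, by world ranking (lower first): Novak (34) before Moreau (135).
Tran and Marchetti both have ranking points 3792 pts, so the next rule applies.
Among Tran and Marchetti, by world ranking (lower first): Tran (128) before Marchetti (171).
Order: Marino, Novak, Moreau, Baptiste, Tran, Marchetti, Saleh. So position 6.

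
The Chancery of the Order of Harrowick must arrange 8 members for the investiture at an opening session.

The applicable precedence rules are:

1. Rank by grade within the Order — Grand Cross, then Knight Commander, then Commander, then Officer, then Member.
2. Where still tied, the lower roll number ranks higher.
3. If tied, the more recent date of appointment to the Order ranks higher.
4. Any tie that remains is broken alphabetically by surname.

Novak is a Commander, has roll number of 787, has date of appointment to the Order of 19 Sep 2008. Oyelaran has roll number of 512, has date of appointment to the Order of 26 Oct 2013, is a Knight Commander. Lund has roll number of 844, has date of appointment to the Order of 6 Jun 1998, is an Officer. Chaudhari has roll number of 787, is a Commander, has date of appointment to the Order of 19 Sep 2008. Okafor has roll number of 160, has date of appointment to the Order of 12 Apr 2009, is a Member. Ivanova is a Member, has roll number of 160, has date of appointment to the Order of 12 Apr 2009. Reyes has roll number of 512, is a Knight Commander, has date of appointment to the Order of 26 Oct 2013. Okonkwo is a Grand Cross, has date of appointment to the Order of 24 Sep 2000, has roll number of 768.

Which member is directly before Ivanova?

Lund

By grade within the Order: Okonkwo (Grand Cross); then Oyelaran and Reyes (Knight Commander); then Chaudhari and Novak (Commander); then Lund (Officer); then Ivanova and Okafor (Member).
Oyelaran and Reyes both have roll number 512, so the next rule applies.
Oyelaran and Reyes both have date of appointment to the Order 26 Oct 2013, so the next rule applies.
Among Oyelaran and Reyes, alphabetically by surname: Oyelaran before Reyes.
Chaudhari and Novak both have roll number 787, so the next rule applies.
Chaudhari and Novak both have date of appointment to the Order 19 Sep 2008, so the next rule applies.
Among Chaudhari and Novak, alphabetically by surname: Chaudhari before Novak.
Ivanova and Okafor both have roll number 160, so the next rule applies.
Ivanova and Okafor both have date of appointment to the Order 12 Apr 2009, so the next rule applies.
Among Ivanova and Okafor, alphabetically by surname: Ivanova before Okafor.
Order: Okonkwo, Oyelaran, Reyes, Chaudhari, Novak, Lund, Ivanova, Okafor.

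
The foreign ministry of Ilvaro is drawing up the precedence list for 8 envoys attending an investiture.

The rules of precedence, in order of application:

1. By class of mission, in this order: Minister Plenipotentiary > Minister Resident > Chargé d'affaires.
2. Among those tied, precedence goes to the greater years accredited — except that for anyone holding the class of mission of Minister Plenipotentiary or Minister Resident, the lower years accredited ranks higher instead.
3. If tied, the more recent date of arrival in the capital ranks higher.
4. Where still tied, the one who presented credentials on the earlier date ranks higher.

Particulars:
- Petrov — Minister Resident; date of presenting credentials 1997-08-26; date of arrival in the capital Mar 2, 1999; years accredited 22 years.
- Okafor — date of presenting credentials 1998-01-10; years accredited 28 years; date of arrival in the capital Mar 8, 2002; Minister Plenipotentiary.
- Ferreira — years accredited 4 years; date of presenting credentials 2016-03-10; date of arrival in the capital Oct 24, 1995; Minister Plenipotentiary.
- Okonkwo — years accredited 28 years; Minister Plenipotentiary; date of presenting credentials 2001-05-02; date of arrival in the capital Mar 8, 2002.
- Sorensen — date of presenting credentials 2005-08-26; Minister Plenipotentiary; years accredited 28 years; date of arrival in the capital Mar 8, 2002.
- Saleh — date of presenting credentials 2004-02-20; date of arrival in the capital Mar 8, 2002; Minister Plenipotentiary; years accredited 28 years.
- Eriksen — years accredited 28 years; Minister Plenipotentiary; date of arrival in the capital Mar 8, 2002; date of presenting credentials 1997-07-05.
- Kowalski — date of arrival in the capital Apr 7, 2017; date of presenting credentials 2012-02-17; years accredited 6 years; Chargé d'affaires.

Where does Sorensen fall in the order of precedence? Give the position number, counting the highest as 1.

By class of mission: Ferreira, Eriksen, Okafor, Okonkwo, Saleh and Sorensen (Minister Plenipotentiary); then Petrov (Minister Resident); then Kowalski (Chargé d'affaires).
Among Ferreira, Eriksen, Okafor, Okonkwo, Saleh and Sorensen, by years accredited (lower first) (reversed rule for this group): Ferreira (4 years) before Eriksen, Okafor, Okonkwo, Saleh and Sorensen (28 years).
Eriksen, Okafor, Okonkwo, Saleh and Sorensen all have date of arrival in the capital Mar 8, 2002, so the next rule applies.
Among Eriksen, Okafor, Okonkwo, Saleh and Sorensen, by date of presenting credentials (earlier first): Eriksen (1997-07-05) before Okafor (1998-01-10) before Okonkwo (2001-05-02) before Saleh (2004-02-20) before Sorensen (2005-08-26).
Order: Ferreira, Eriksen, Okafor, Okonkwo, Saleh, Sorensen, Petrov, Kowalski. So position 6.

6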